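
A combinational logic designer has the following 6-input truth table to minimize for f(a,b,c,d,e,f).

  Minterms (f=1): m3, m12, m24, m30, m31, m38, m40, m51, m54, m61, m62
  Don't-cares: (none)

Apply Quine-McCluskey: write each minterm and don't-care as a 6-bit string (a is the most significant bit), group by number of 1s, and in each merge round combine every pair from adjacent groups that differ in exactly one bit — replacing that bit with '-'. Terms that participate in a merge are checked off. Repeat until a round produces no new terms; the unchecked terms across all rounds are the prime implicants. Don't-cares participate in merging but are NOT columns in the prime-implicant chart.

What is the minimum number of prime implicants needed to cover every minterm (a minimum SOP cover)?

Round 0: 000011 001100 011000 011110✓ 011111✓ 100110✓ 101000 110011 110110✓ 111101 111110✓
Round 1: -11110 01111- 1-0110 11-110
PIs = {-11110, 000011, 001100, 011000, 01111-, 1-0110, 101000, 11-110, 110011, 111101}
Coverage chart:
  m3: 000011 ←essential
  m12: 001100 ←essential
  m24: 011000 ←essential
  m30: -11110,01111-
  m31: 01111- ←essential
  m38: 1-0110 ←essential
  m40: 101000 ←essential
  m51: 110011 ←essential
  m54: 1-0110,11-110
  m61: 111101 ←essential
  m62: -11110,11-110
Essential: 000011, 001100, 011000, 01111-, 1-0110, 101000, 110011, 111101
Petrick residual → -11110
Min cover (9 terms): bcdef' + a'b'c'd'ef + a'b'cde'f' + a'bcd'e'f' + a'bcde + ac'def' + ab'cd'e'f' + abc'd'ef + abcde'f

9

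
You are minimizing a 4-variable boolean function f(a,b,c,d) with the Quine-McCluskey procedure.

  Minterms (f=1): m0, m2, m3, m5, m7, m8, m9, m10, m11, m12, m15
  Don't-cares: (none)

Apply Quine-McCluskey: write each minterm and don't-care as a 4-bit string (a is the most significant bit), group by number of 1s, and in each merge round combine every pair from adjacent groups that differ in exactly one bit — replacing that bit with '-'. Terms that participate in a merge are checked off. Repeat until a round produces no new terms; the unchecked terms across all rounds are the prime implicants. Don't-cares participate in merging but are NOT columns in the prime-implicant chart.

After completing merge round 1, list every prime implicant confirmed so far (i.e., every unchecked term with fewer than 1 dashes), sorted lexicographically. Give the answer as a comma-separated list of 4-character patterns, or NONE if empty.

NONE

[col 0] 0000*, 0010*, 0011*, 0101*, 0111*, 1000*, 1001*, 1010*, 1011*, 1100*, 1111*
[col 1] -000*, -010*, -011*, -111*, 0-11*, 00-0*, 001-*, 01-1, 1-00, 1-11*, 10-0*, 10-1*, 100-*, 101-*
[col 2] --11, -0-0, -01-, 10--
Prime implicants: --11, -0-0, -01-, 01-1, 1-00, 10--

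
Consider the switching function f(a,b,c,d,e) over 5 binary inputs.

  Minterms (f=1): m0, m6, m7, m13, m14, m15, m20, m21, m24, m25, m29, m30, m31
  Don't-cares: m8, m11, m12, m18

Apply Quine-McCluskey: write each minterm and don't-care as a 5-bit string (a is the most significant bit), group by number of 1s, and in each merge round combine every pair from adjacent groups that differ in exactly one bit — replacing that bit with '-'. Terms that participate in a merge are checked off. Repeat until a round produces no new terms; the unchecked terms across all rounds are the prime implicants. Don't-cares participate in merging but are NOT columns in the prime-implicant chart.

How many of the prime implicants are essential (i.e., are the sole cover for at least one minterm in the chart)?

4

[col 0] 00000*, 00110*, 00111*, 01000*, 01011*, 01100*, 01101*, 01110*, 01111*, 10010, 10100*, 10101*, 11000*, 11001*, 11101*, 11110*, 11111*
[col 1] -1000, -1101*, -1110*, -1111*, 0-000, 0-110*, 0-111*, 0011-*, 01-00, 01-11, 011-0*, 011-1*, 0110-*, 0111-*, 1-101, 1010-, 11-01, 1100-, 111-1*, 1111-*
[col 2] -11-1, -111-, 0-11-, 011--
Prime implicants: -1000, -11-1, -111-, 0-000, 0-11-, 01-00, 01-11, 011--, 1-101, 10010, 1010-, 11-01, 1100-
PI chart (minterm → PIs covering it):
  0 | 0-000  (sole → essential)
  6 | 0-11-  (sole → essential)
  7 | 0-11-  (sole → essential)
  13 | -11-1,011--
  14 | -111-,0-11-,011--
  15 | -11-1,-111-,0-11-,01-11,011--
  20 | 1010-  (sole → essential)
  21 | 1-101,1010-
  24 | -1000,1100-
  25 | 11-01,1100-
  29 | -11-1,1-101,11-01
  30 | -111-  (sole → essential)
  31 | -11-1,-111-
Essential prime implicants: -111-, 0-000, 0-11-, 1010-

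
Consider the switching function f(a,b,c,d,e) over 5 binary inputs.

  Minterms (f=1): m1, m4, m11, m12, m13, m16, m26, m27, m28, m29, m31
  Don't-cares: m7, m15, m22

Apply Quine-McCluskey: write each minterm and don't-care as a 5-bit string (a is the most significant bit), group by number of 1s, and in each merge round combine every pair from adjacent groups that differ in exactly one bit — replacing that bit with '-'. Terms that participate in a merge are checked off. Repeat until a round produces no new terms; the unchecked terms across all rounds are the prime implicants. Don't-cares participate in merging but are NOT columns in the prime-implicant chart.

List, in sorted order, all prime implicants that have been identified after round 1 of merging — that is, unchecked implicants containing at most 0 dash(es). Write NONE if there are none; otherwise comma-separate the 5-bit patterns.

00001, 10000, 10110

Round 0: 00001 00100✓ 00111✓ 01011✓ 01100✓ 01101✓ 01111✓ 10000 10110 11010✓ 11011✓ 11100✓ 11101✓ 11111✓
Round 1: -1011✓ -1100✓ -1101✓ -1111✓ 0-100 0-111 01-11✓ 011-1✓ 0110-✓ 11-11✓ 1101- 111-1✓ 1110-✓
Round 2: -1-11 -11-1 -110-
PIs = {-1-11, -11-1, -110-, 0-100, 0-111, 00001, 10000, 10110, 1101-}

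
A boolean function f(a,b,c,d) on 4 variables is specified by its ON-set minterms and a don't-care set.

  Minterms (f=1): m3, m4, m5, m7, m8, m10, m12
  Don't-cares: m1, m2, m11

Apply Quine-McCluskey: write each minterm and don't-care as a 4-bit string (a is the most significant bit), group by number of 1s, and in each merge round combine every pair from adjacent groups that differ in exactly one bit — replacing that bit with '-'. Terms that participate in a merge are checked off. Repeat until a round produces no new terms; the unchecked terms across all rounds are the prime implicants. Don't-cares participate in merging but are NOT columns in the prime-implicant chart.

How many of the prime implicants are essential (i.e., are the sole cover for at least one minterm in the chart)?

Round 0: 0001✓ 0010✓ 0011✓ 0100✓ 0101✓ 0111✓ 1000✓ 1010✓ 1011✓ 1100✓
Round 1: -010✓ -011✓ -100 0-01✓ 0-11✓ 00-1✓ 001-✓ 01-1✓ 010- 1-00 10-0 101-✓
Round 2: -01- 0--1
PIs = {-01-, -100, 0--1, 010-, 1-00, 10-0}
Coverage chart:
  m3: -01-,0--1
  m4: -100,010-
  m5: 0--1,010-
  m7: 0--1 ←essential
  m8: 1-00,10-0
  m10: -01-,10-0
  m12: -100,1-00
Essential: 0--1

1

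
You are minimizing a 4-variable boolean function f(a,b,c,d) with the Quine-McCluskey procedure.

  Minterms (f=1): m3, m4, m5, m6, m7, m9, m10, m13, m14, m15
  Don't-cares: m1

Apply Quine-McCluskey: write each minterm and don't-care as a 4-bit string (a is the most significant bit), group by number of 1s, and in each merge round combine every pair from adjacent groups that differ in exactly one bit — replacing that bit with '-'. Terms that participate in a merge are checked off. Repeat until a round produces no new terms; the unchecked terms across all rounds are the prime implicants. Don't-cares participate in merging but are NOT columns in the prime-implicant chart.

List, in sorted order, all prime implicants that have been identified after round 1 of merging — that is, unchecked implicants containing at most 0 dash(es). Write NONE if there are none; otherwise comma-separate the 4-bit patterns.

NONE

size-2^0 implicants → 0001(✓)  0011(✓)  0100(✓)  0101(✓)  0110(✓)  0111(✓)  1001(✓)  1010(✓)  1101(✓)  1110(✓)  1111(✓)
size-2^1 implicants → -001(✓)  -101(✓)  -110(✓)  -111(✓)  0-01(✓)  0-11(✓)  00-1(✓)  01-0(✓)  01-1(✓)  010-(✓)  011-(✓)  1-01(✓)  1-10  11-1(✓)  111-(✓)
size-2^2 implicants → --01  -1-1  -11-  0--1  01--
Unchecked terms (primes): --01, -1-1, -11-, 0--1, 01--, 1-10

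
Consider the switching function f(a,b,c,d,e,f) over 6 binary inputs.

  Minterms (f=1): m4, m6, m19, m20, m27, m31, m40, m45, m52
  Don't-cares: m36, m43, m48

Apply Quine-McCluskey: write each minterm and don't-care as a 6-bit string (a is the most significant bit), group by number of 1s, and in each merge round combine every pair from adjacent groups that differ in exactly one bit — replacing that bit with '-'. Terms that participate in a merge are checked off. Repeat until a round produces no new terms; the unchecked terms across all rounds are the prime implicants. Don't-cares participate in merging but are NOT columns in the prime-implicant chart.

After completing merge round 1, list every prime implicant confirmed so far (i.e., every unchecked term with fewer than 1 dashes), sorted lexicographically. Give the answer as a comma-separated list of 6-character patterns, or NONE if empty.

size-2^0 implicants → 000100(✓)  000110(✓)  010011(✓)  010100(✓)  011011(✓)  011111(✓)  100100(✓)  101000  101011  101101  110000(✓)  110100(✓)
size-2^1 implicants → -00100(✓)  -10100(✓)  0-0100(✓)  0001-0  01-011  011-11  1-0100(✓)  110-00
size-2^2 implicants → --0100
Unchecked terms (primes): --0100, 0001-0, 01-011, 011-11, 101000, 101011, 101101, 110-00

101000, 101011, 101101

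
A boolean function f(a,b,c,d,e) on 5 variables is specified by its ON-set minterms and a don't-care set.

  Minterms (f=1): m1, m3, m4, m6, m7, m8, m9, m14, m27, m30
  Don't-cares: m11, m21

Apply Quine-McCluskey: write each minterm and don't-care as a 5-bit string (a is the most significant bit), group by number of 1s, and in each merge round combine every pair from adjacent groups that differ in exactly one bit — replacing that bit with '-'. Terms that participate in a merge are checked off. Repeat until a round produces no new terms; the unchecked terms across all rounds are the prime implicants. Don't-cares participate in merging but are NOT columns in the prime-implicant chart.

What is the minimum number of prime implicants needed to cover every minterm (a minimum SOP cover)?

6

Round 0: 00001✓ 00011✓ 00100✓ 00110✓ 00111✓ 01000✓ 01001✓ 01011✓ 01110✓ 10101 11011✓ 11110✓
Round 1: -1011 -1110 0-001✓ 0-011✓ 0-110 00-11 000-1✓ 001-0 0011- 010-1✓ 0100-
Round 2: 0-0-1
PIs = {-1011, -1110, 0-0-1, 0-110, 00-11, 001-0, 0011-, 0100-, 10101}
Coverage chart:
  m1: 0-0-1 ←essential
  m3: 0-0-1,00-11
  m4: 001-0 ←essential
  m6: 0-110,001-0,0011-
  m7: 00-11,0011-
  m8: 0100- ←essential
  m9: 0-0-1,0100-
  m14: -1110,0-110
  m27: -1011 ←essential
  m30: -1110 ←essential
Essential: -1011, -1110, 0-0-1, 001-0, 0100-
Petrick residual → 00-11
Min cover (6 terms): bc'de + bcde' + a'c'e + a'b'de + a'b'ce' + a'bc'd'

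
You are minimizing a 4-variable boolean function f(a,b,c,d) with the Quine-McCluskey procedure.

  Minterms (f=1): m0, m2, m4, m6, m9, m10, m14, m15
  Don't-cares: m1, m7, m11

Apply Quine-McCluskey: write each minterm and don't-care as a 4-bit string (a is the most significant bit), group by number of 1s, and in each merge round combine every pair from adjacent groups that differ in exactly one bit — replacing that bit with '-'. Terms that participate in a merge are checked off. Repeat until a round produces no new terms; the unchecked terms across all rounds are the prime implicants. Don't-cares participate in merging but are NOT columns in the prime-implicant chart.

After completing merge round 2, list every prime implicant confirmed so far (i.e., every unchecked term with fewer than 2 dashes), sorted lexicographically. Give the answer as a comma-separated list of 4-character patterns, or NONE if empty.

Round 0: 0000✓ 0001✓ 0010✓ 0100✓ 0110✓ 0111✓ 1001✓ 1010✓ 1011✓ 1110✓ 1111✓
Round 1: -001 -010✓ -110✓ -111✓ 0-00✓ 0-10✓ 00-0✓ 000- 01-0✓ 011-✓ 1-10✓ 1-11✓ 10-1 101-✓ 111-✓
Round 2: --10 -11- 0--0 1-1-
PIs = {--10, -001, -11-, 0--0, 000-, 1-1-, 10-1}

-001, 000-, 10-1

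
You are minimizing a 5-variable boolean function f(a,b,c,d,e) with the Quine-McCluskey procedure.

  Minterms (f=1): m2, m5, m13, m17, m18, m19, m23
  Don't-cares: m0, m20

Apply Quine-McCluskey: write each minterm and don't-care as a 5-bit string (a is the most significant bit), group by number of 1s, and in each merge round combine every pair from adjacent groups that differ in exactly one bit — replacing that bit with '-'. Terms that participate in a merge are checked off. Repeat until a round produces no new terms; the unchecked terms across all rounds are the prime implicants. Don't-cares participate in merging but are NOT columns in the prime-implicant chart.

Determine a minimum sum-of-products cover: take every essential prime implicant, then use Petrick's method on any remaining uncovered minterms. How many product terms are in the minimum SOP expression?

size-2^0 implicants → 00000(✓)  00010(✓)  00101(✓)  01101(✓)  10001(✓)  10010(✓)  10011(✓)  10100  10111(✓)
size-2^1 implicants → -0010  0-101  000-0  10-11  100-1  1001-
Unchecked terms (primes): -0010, 0-101, 000-0, 10-11, 100-1, 1001-, 10100
Minterm coverage:
  m2 ⊆ -0010,000-0
  m5 ⊆ 0-101 [E]
  m13 ⊆ 0-101 [E]
  m17 ⊆ 100-1 [E]
  m18 ⊆ -0010,1001-
  m19 ⊆ 10-11,100-1,1001-
  m23 ⊆ 10-11 [E]
E = {0-101, 10-11, 100-1}
Petrick residual → -0010
Cover = b'c'de' + a'cd'e + ab'de + ab'c'e  |cover|=4

4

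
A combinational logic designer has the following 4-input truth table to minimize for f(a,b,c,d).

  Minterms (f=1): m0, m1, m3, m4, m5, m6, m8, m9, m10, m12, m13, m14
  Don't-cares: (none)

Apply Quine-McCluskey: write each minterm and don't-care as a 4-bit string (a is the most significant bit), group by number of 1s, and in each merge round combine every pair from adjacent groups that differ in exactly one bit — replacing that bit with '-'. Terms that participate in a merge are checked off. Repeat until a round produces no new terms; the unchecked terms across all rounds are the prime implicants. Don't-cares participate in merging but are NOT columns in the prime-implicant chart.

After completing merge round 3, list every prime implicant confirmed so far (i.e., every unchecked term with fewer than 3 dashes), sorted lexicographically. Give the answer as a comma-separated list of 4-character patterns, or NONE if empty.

Round 0: 0000✓ 0001✓ 0011✓ 0100✓ 0101✓ 0110✓ 1000✓ 1001✓ 1010✓ 1100✓ 1101✓ 1110✓
Round 1: -000✓ -001✓ -100✓ -101✓ -110✓ 0-00✓ 0-01✓ 00-1 000-✓ 01-0✓ 010-✓ 1-00✓ 1-01✓ 1-10✓ 10-0✓ 100-✓ 11-0✓ 110-✓
Round 2: --00✓ --01✓ -00-✓ -1-0 -10-✓ 0-0-✓ 1--0 1-0-✓
Round 3: --0-
PIs = {--0-, -1-0, 00-1, 1--0}

-1-0, 00-1, 1--0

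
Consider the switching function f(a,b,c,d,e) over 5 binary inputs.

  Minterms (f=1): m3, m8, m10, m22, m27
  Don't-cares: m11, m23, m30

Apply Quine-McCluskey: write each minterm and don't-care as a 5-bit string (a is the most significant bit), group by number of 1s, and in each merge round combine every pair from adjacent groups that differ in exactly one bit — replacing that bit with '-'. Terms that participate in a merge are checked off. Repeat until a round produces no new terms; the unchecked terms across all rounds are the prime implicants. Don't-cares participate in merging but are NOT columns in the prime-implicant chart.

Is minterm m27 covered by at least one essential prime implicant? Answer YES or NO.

[col 0] 00011*, 01000*, 01010*, 01011*, 10110*, 10111*, 11011*, 11110*
[col 1] -1011, 0-011, 010-0, 0101-, 1-110, 1011-
Prime implicants: -1011, 0-011, 010-0, 0101-, 1-110, 1011-
PI chart (minterm → PIs covering it):
  3 | 0-011  (sole → essential)
  8 | 010-0  (sole → essential)
  10 | 010-0,0101-
  22 | 1-110,1011-
  27 | -1011  (sole → essential)
Essential prime implicants: -1011, 0-011, 010-0

YES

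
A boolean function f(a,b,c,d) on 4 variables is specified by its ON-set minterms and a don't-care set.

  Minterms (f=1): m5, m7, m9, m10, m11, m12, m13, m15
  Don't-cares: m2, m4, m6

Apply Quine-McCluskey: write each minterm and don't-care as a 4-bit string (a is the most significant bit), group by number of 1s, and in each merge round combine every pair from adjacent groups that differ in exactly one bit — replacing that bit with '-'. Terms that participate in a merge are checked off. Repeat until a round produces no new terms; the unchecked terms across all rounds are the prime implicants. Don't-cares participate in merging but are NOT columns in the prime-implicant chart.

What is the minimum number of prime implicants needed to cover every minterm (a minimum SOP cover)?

4

Round 0: 0010✓ 0100✓ 0101✓ 0110✓ 0111✓ 1001✓ 1010✓ 1011✓ 1100✓ 1101✓ 1111✓
Round 1: -010 -100✓ -101✓ -111✓ 0-10 01-0✓ 01-1✓ 010-✓ 011-✓ 1-01✓ 1-11✓ 10-1✓ 101- 11-1✓ 110-✓
Round 2: -1-1 -10- 01-- 1--1
PIs = {-010, -1-1, -10-, 0-10, 01--, 1--1, 101-}
Coverage chart:
  m5: -1-1,-10-,01--
  m7: -1-1,01--
  m9: 1--1 ←essential
  m10: -010,101-
  m11: 1--1,101-
  m12: -10- ←essential
  m13: -1-1,-10-,1--1
  m15: -1-1,1--1
Essential: -10-, 1--1
Petrick residual → -010, -1-1
Min cover (4 terms): b'cd' + bd + bc' + ad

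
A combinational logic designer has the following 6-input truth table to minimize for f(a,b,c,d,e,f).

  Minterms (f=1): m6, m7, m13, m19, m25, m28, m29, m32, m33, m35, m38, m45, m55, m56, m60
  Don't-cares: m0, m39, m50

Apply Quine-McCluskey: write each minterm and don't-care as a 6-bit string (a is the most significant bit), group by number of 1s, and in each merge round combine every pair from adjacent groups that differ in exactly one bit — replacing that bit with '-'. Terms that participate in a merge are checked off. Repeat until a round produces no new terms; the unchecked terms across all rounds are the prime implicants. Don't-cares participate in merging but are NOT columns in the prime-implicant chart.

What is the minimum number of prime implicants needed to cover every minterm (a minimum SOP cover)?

Round 0: 000000✓ 000110✓ 000111✓ 001101✓ 010011 011001✓ 011100✓ 011101✓ 100000✓ 100001✓ 100011✓ 100110✓ 100111✓ 101101✓ 110010 110111✓ 111000✓ 111100✓
Round 1: -00000 -00110✓ -00111✓ -01101 -11100 0-1101 00011-✓ 011-01 01110- 1-0111 100-11 1000-1 10000- 10011-✓ 111-00
Round 2: -0011-
PIs = {-00000, -0011-, -01101, -11100, 0-1101, 010011, 011-01, 01110-, 1-0111, 100-11, 1000-1, 10000-, 110010, 111-00}
Coverage chart:
  m6: -0011- ←essential
  m7: -0011- ←essential
  m13: -01101,0-1101
  m19: 010011 ←essential
  m25: 011-01 ←essential
  m28: -11100,01110-
  m29: 0-1101,011-01,01110-
  m32: -00000,10000-
  m33: 1000-1,10000-
  m35: 100-11,1000-1
  m38: -0011- ←essential
  m45: -01101 ←essential
  m55: 1-0111 ←essential
  m56: 111-00 ←essential
  m60: -11100,111-00
Essential: -0011-, -01101, 010011, 011-01, 1-0111, 111-00
Petrick residual → -00000, -11100, 1000-1
Min cover (9 terms): b'c'd'e'f' + b'c'de + b'cde'f + bcde'f' + a'bc'd'ef + a'bce'f + ac'def + ab'c'd'f + abce'f'

9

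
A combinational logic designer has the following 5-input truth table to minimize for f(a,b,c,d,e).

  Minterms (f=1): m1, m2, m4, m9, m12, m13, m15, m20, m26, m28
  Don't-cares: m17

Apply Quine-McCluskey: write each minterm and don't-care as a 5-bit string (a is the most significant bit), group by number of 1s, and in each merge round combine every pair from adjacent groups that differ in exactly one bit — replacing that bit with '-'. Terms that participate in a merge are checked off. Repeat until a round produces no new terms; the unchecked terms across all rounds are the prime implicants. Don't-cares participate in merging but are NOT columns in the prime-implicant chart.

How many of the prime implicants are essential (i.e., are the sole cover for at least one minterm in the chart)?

4

[col 0] 00001*, 00010, 00100*, 01001*, 01100*, 01101*, 01111*, 10001*, 10100*, 11010, 11100*
[col 1] -0001, -0100*, -1100*, 0-001, 0-100*, 01-01, 011-1, 0110-, 1-100*
[col 2] --100
Prime implicants: --100, -0001, 0-001, 00010, 01-01, 011-1, 0110-, 11010
PI chart (minterm → PIs covering it):
  1 | -0001,0-001
  2 | 00010  (sole → essential)
  4 | --100  (sole → essential)
  9 | 0-001,01-01
  12 | --100,0110-
  13 | 01-01,011-1,0110-
  15 | 011-1  (sole → essential)
  20 | --100  (sole → essential)
  26 | 11010  (sole → essential)
  28 | --100  (sole → essential)
Essential prime implicants: --100, 00010, 011-1, 11010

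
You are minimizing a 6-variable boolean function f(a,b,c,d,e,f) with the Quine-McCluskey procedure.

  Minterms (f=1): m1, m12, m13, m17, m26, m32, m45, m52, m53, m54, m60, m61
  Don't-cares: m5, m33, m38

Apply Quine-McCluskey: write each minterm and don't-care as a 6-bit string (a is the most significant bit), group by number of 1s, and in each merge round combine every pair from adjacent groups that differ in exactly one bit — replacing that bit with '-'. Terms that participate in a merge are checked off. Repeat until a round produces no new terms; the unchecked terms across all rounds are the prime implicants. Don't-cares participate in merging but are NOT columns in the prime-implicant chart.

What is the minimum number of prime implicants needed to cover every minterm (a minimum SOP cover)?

7

size-2^0 implicants → 000001(✓)  000101(✓)  001100(✓)  001101(✓)  010001(✓)  011010  100000(✓)  100001(✓)  100110(✓)  101101(✓)  110100(✓)  110101(✓)  110110(✓)  111100(✓)  111101(✓)
size-2^1 implicants → -00001  -01101  0-0001  00-101  000-01  00110-  1-0110  1-1101  10000-  11-100(✓)  11-101(✓)  1101-0  11010-(✓)  11110-(✓)
size-2^2 implicants → 11-10-
Unchecked terms (primes): -00001, -01101, 0-0001, 00-101, 000-01, 00110-, 011010, 1-0110, 1-1101, 10000-, 11-10-, 1101-0
Minterm coverage:
  m1 ⊆ -00001,0-0001,000-01
  m12 ⊆ 00110- [E]
  m13 ⊆ -01101,00-101,00110-
  m17 ⊆ 0-0001 [E]
  m26 ⊆ 011010 [E]
  m32 ⊆ 10000- [E]
  m45 ⊆ -01101,1-1101
  m52 ⊆ 11-10-,1101-0
  m53 ⊆ 11-10- [E]
  m54 ⊆ 1-0110,1101-0
  m60 ⊆ 11-10- [E]
  m61 ⊆ 1-1101,11-10-
E = {0-0001, 00110-, 011010, 10000-, 11-10-}
Petrick residual → -01101, 1-0110
Cover = b'cde'f + a'c'd'e'f + a'b'cde' + a'bcd'ef' + ac'def' + ab'c'd'e' + abde'  |cover|=7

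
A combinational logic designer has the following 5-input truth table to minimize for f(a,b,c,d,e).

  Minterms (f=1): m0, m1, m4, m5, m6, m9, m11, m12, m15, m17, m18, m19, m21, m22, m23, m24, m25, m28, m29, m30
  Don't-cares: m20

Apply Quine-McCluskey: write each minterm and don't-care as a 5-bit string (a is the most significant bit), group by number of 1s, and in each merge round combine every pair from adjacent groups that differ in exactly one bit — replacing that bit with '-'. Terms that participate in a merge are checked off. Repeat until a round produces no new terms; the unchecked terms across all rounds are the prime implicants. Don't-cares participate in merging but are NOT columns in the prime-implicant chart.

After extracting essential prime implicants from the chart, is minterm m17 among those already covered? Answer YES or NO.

NO

Round 0: 00000✓ 00001✓ 00100✓ 00101✓ 00110✓ 01001✓ 01011✓ 01100✓ 01111✓ 10001✓ 10010✓ 10011✓ 10100✓ 10101✓ 10110✓ 10111✓ 11000✓ 11001✓ 11100✓ 11101✓ 11110✓
Round 1: -0001✓ -0100✓ -0101✓ -0110✓ -1001✓ -1100✓ 0-001✓ 0-100✓ 00-00✓ 00-01✓ 0000-✓ 001-0✓ 0010-✓ 01-11 010-1 1-001✓ 1-100✓ 1-101✓ 1-110✓ 10-01✓ 10-10✓ 10-11✓ 100-1✓ 1001-✓ 101-0✓ 101-1✓ 1010-✓ 1011-✓ 11-00✓ 11-01✓ 1100-✓ 111-0✓ 1110-✓
Round 2: --001 --100 -0-01 -01-0 -010- 00-0- 1--01 1-1-0 1-10- 10--1 10-1- 101-- 11-0-
PIs = {--001, --100, -0-01, -01-0, -010-, 00-0-, 01-11, 010-1, 1--01, 1-1-0, 1-10-, 10--1, 10-1-, 101--, 11-0-}
Coverage chart:
  m0: 00-0- ←essential
  m1: --001,-0-01,00-0-
  m4: --100,-01-0,-010-,00-0-
  m5: -0-01,-010-,00-0-
  m6: -01-0 ←essential
  m9: --001,010-1
  m11: 01-11,010-1
  m12: --100 ←essential
  m15: 01-11 ←essential
  m17: --001,-0-01,1--01,10--1
  m18: 10-1- ←essential
  m19: 10--1,10-1-
  m21: -0-01,-010-,1--01,1-10-,10--1,101--
  m22: -01-0,1-1-0,10-1-,101--
  m23: 10--1,10-1-,101--
  m24: 11-0- ←essential
  m25: --001,1--01,11-0-
  m28: --100,1-1-0,1-10-,11-0-
  m29: 1--01,1-10-,11-0-
  m30: 1-1-0 ←essential
Essential: --100, -01-0, 00-0-, 01-11, 1-1-0, 10-1-, 11-0-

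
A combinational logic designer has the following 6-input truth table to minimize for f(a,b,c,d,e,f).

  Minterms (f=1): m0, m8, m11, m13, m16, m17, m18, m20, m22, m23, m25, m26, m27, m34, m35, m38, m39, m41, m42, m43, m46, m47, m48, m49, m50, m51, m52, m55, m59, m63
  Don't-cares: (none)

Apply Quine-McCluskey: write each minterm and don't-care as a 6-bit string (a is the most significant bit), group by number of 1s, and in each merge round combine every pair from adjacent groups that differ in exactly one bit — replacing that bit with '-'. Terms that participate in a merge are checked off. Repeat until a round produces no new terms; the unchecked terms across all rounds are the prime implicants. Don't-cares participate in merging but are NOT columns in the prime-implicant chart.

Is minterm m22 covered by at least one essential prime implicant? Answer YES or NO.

size-2^0 implicants → 000000(✓)  001000(✓)  001011(✓)  001101  010000(✓)  010001(✓)  010010(✓)  010100(✓)  010110(✓)  010111(✓)  011001(✓)  011010(✓)  011011(✓)  100010(✓)  100011(✓)  100110(✓)  100111(✓)  101001(✓)  101010(✓)  101011(✓)  101110(✓)  101111(✓)  110000(✓)  110001(✓)  110010(✓)  110011(✓)  110100(✓)  110111(✓)  111011(✓)  111111(✓)
size-2^1 implicants → -01011(✓)  -10000(✓)  -10001(✓)  -10010(✓)  -10100(✓)  -10111  -11011(✓)  0-0000  0-1011(✓)  00-000  01-001  01-010  010-00(✓)  010-10(✓)  0100-0(✓)  01000-(✓)  0101-0(✓)  01011-  0110-1  01101-  1-0010(✓)  1-0011(✓)  1-0111(✓)  1-1011(✓)  1-1111(✓)  10-010(✓)  10-011(✓)  10-110(✓)  10-111(✓)  100-10(✓)  100-11(✓)  10001-(✓)  10011-(✓)  101-10(✓)  101-11(✓)  1010-1  10101-(✓)  10111-(✓)  11-011(✓)  11-111(✓)  110-00(✓)  110-11(✓)  1100-0(✓)  1100-1(✓)  11000-(✓)  11001-(✓)  111-11(✓)
size-2^2 implicants → --1011  -10-00  -100-0  -1000-  010--0  1--011(✓)  1--111(✓)  1-0-11(✓)  1-001-  1-1-11(✓)  10--10(✓)  10--11(✓)  10-01-(✓)  10-11-(✓)  100-1-(✓)  101-1-(✓)  11--11(✓)  1100--
size-2^3 implicants → 1---11  10--1-
Unchecked terms (primes): --1011, -10-00, -100-0, -1000-, -10111, 0-0000, 00-000, 001101, 01-001, 01-010, 010--0, 01011-, 0110-1, 01101-, 1---11, 1-001-, 10--1-, 1010-1, 1100--
Minterm coverage:
  m0 ⊆ 0-0000,00-000
  m8 ⊆ 00-000 [E]
  m11 ⊆ --1011 [E]
  m13 ⊆ 001101 [E]
  m16 ⊆ -10-00,-100-0,-1000-,0-0000,010--0
  m17 ⊆ -1000-,01-001
  m18 ⊆ -100-0,01-010,010--0
  m20 ⊆ -10-00,010--0
  m22 ⊆ 010--0,01011-
  m23 ⊆ -10111,01011-
  m25 ⊆ 01-001,0110-1
  m26 ⊆ 01-010,01101-
  m27 ⊆ --1011,0110-1,01101-
  m34 ⊆ 1-001-,10--1-
  m35 ⊆ 1---11,1-001-,10--1-
  m38 ⊆ 10--1- [E]
  m39 ⊆ 1---11,10--1-
  m41 ⊆ 1010-1 [E]
  m42 ⊆ 10--1- [E]
  m43 ⊆ --1011,1---11,10--1-,1010-1
  m46 ⊆ 10--1- [E]
  m47 ⊆ 1---11,10--1-
  m48 ⊆ -10-00,-100-0,-1000-,1100--
  m49 ⊆ -1000-,1100--
  m50 ⊆ -100-0,1-001-,1100--
  m51 ⊆ 1---11,1-001-,1100--
  m52 ⊆ -10-00 [E]
  m55 ⊆ -10111,1---11
  m59 ⊆ --1011,1---11
  m63 ⊆ 1---11 [E]
E = {--1011, -10-00, 00-000, 001101, 1---11, 10--1-, 1010-1}

NO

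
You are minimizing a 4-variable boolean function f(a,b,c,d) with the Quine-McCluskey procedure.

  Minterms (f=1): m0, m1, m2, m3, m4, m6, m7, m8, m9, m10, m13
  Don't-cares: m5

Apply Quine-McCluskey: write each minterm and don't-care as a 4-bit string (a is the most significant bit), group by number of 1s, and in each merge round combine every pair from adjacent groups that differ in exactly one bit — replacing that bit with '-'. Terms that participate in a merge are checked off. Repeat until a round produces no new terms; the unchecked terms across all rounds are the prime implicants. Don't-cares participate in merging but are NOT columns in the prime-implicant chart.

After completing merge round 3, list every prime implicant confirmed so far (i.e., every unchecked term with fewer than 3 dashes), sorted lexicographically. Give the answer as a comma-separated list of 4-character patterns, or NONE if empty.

--01, -0-0, -00-

[col 0] 0000*, 0001*, 0010*, 0011*, 0100*, 0101*, 0110*, 0111*, 1000*, 1001*, 1010*, 1101*
[col 1] -000*, -001*, -010*, -101*, 0-00*, 0-01*, 0-10*, 0-11*, 00-0*, 00-1*, 000-*, 001-*, 01-0*, 01-1*, 010-*, 011-*, 1-01*, 10-0*, 100-*
[col 2] --01, -0-0, -00-, 0--0*, 0--1*, 0-0-*, 0-1-*, 00--*, 01--*
[col 3] 0---
Prime implicants: --01, -0-0, -00-, 0---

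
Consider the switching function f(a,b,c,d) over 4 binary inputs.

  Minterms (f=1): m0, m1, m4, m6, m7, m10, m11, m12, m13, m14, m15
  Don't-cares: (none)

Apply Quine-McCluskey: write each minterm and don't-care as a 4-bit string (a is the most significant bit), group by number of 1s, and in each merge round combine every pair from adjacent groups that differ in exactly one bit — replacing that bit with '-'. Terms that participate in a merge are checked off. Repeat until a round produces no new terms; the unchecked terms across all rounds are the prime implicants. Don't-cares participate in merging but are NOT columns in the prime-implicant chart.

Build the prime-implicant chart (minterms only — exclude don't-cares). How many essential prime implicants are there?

size-2^0 implicants → 0000(✓)  0001(✓)  0100(✓)  0110(✓)  0111(✓)  1010(✓)  1011(✓)  1100(✓)  1101(✓)  1110(✓)  1111(✓)
size-2^1 implicants → -100(✓)  -110(✓)  -111(✓)  0-00  000-  01-0(✓)  011-(✓)  1-10(✓)  1-11(✓)  101-(✓)  11-0(✓)  11-1(✓)  110-(✓)  111-(✓)
size-2^2 implicants → -1-0  -11-  1-1-  11--
Unchecked terms (primes): -1-0, -11-, 0-00, 000-, 1-1-, 11--
Minterm coverage:
  m0 ⊆ 0-00,000-
  m1 ⊆ 000- [E]
  m4 ⊆ -1-0,0-00
  m6 ⊆ -1-0,-11-
  m7 ⊆ -11- [E]
  m10 ⊆ 1-1- [E]
  m11 ⊆ 1-1- [E]
  m12 ⊆ -1-0,11--
  m13 ⊆ 11-- [E]
  m14 ⊆ -1-0,-11-,1-1-,11--
  m15 ⊆ -11-,1-1-,11--
E = {-11-, 000-, 1-1-, 11--}

4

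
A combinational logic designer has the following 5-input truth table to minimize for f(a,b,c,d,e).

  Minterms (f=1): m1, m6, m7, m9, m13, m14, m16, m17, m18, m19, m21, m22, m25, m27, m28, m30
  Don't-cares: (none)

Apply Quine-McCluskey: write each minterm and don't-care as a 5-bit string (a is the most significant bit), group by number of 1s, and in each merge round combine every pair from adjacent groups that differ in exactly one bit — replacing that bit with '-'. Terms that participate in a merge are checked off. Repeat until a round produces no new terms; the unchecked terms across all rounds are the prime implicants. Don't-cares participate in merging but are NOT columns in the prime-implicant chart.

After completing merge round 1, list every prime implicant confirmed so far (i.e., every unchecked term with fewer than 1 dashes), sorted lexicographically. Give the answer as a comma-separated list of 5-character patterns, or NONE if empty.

NONE

[col 0] 00001*, 00110*, 00111*, 01001*, 01101*, 01110*, 10000*, 10001*, 10010*, 10011*, 10101*, 10110*, 11001*, 11011*, 11100*, 11110*
[col 1] -0001*, -0110*, -1001*, -1110*, 0-001*, 0-110*, 0011-, 01-01, 1-001*, 1-011*, 1-110*, 10-01, 10-10, 100-0*, 100-1*, 1000-*, 1001-*, 110-1*, 111-0
[col 2] --001, --110, 1-0-1, 100--
Prime implicants: --001, --110, 0011-, 01-01, 1-0-1, 10-01, 10-10, 100--, 111-0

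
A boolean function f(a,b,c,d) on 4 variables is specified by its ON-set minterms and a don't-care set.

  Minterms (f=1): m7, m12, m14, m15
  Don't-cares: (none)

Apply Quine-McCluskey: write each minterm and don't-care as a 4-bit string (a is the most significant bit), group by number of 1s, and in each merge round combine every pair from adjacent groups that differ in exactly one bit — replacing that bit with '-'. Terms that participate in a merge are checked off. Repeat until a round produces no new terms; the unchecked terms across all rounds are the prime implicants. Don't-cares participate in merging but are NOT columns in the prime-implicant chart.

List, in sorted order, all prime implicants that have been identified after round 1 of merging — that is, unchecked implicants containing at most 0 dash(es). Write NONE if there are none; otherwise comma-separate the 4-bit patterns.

[col 0] 0111*, 1100*, 1110*, 1111*
[col 1] -111, 11-0, 111-
Prime implicants: -111, 11-0, 111-

NONE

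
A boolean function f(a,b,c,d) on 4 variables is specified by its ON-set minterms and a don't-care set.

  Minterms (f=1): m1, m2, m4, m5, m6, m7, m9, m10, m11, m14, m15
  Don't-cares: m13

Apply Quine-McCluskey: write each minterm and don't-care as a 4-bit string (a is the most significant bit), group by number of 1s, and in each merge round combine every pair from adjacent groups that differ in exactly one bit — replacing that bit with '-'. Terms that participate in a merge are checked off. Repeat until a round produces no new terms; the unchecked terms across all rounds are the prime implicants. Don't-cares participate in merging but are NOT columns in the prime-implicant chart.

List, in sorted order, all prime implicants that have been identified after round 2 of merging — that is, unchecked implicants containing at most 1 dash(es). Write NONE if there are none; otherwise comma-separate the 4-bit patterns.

NONE

size-2^0 implicants → 0001(✓)  0010(✓)  0100(✓)  0101(✓)  0110(✓)  0111(✓)  1001(✓)  1010(✓)  1011(✓)  1101(✓)  1110(✓)  1111(✓)
size-2^1 implicants → -001(✓)  -010(✓)  -101(✓)  -110(✓)  -111(✓)  0-01(✓)  0-10(✓)  01-0(✓)  01-1(✓)  010-(✓)  011-(✓)  1-01(✓)  1-10(✓)  1-11(✓)  10-1(✓)  101-(✓)  11-1(✓)  111-(✓)
size-2^2 implicants → --01  --10  -1-1  -11-  01--  1--1  1-1-
Unchecked terms (primes): --01, --10, -1-1, -11-, 01--, 1--1, 1-1-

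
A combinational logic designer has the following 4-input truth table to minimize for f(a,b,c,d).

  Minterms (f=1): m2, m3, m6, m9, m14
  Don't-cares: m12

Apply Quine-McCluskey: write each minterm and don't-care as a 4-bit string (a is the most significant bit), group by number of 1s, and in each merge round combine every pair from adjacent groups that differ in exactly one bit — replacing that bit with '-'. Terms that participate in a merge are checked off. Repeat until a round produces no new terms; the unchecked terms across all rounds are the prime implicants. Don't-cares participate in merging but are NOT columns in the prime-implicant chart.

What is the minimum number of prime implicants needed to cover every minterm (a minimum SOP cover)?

3

Round 0: 0010✓ 0011✓ 0110✓ 1001 1100✓ 1110✓
Round 1: -110 0-10 001- 11-0
PIs = {-110, 0-10, 001-, 1001, 11-0}
Coverage chart:
  m2: 0-10,001-
  m3: 001- ←essential
  m6: -110,0-10
  m9: 1001 ←essential
  m14: -110,11-0
Essential: 001-, 1001
Petrick residual → -110
Min cover (3 terms): bcd' + a'b'c + ab'c'd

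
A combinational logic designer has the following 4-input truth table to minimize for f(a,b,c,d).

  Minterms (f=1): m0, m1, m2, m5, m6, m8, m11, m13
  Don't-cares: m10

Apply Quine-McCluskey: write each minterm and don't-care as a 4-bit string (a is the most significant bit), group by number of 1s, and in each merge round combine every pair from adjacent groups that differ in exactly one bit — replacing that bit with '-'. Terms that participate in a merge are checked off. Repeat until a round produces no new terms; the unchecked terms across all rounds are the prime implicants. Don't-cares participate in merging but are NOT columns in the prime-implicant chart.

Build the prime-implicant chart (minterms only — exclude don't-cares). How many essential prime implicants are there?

size-2^0 implicants → 0000(✓)  0001(✓)  0010(✓)  0101(✓)  0110(✓)  1000(✓)  1010(✓)  1011(✓)  1101(✓)
size-2^1 implicants → -000(✓)  -010(✓)  -101  0-01  0-10  00-0(✓)  000-  10-0(✓)  101-
size-2^2 implicants → -0-0
Unchecked terms (primes): -0-0, -101, 0-01, 0-10, 000-, 101-
Minterm coverage:
  m0 ⊆ -0-0,000-
  m1 ⊆ 0-01,000-
  m2 ⊆ -0-0,0-10
  m5 ⊆ -101,0-01
  m6 ⊆ 0-10 [E]
  m8 ⊆ -0-0 [E]
  m11 ⊆ 101- [E]
  m13 ⊆ -101 [E]
E = {-0-0, -101, 0-10, 101-}

4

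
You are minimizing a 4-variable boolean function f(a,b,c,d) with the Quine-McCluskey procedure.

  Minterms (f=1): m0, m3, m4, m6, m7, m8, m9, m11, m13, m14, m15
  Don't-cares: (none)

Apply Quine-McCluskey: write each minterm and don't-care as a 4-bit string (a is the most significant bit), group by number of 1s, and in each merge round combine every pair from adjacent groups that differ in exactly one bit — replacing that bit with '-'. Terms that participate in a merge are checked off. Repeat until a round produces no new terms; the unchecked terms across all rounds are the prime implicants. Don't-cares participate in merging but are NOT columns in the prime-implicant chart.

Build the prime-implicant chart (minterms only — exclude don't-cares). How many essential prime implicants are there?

3

[col 0] 0000*, 0011*, 0100*, 0110*, 0111*, 1000*, 1001*, 1011*, 1101*, 1110*, 1111*
[col 1] -000, -011*, -110*, -111*, 0-00, 0-11*, 01-0, 011-*, 1-01*, 1-11*, 10-1*, 100-, 11-1*, 111-*
[col 2] --11, -11-, 1--1
Prime implicants: --11, -000, -11-, 0-00, 01-0, 1--1, 100-
PI chart (minterm → PIs covering it):
  0 | -000,0-00
  3 | --11  (sole → essential)
  4 | 0-00,01-0
  6 | -11-,01-0
  7 | --11,-11-
  8 | -000,100-
  9 | 1--1,100-
  11 | --11,1--1
  13 | 1--1  (sole → essential)
  14 | -11-  (sole → essential)
  15 | --11,-11-,1--1
Essential prime implicants: --11, -11-, 1--1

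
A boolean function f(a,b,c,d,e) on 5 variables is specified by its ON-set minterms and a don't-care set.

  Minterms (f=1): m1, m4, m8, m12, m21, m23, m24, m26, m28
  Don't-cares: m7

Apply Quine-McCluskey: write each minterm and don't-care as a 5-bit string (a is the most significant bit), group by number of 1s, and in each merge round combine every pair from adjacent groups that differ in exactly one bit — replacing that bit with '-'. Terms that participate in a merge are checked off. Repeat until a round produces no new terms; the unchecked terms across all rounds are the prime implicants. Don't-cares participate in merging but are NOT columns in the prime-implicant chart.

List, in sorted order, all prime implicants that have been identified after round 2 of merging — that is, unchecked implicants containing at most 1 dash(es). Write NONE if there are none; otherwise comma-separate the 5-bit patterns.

Round 0: 00001 00100✓ 00111✓ 01000✓ 01100✓ 10101✓ 10111✓ 11000✓ 11010✓ 11100✓
Round 1: -0111 -1000✓ -1100✓ 0-100 01-00✓ 101-1 11-00✓ 110-0
Round 2: -1-00
PIs = {-0111, -1-00, 0-100, 00001, 101-1, 110-0}

-0111, 0-100, 00001, 101-1, 110-0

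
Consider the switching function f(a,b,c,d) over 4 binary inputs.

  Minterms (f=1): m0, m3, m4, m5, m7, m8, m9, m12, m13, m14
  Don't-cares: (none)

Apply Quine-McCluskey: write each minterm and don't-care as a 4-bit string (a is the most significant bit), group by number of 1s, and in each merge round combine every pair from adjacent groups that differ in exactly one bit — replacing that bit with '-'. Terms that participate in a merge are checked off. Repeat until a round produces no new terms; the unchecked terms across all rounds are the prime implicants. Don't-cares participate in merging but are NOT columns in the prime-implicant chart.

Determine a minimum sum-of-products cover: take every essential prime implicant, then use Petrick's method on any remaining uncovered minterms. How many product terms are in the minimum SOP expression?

[col 0] 0000*, 0011*, 0100*, 0101*, 0111*, 1000*, 1001*, 1100*, 1101*, 1110*
[col 1] -000*, -100*, -101*, 0-00*, 0-11, 01-1, 010-*, 1-00*, 1-01*, 100-*, 11-0, 110-*
[col 2] --00, -10-, 1-0-
Prime implicants: --00, -10-, 0-11, 01-1, 1-0-, 11-0
PI chart (minterm → PIs covering it):
  0 | --00  (sole → essential)
  3 | 0-11  (sole → essential)
  4 | --00,-10-
  5 | -10-,01-1
  7 | 0-11,01-1
  8 | --00,1-0-
  9 | 1-0-  (sole → essential)
  12 | --00,-10-,1-0-,11-0
  13 | -10-,1-0-
  14 | 11-0  (sole → essential)
Essential prime implicants: --00, 0-11, 1-0-, 11-0
Petrick residual → -10-
Minimum SOP uses 5 PIs: c'd' + bc' + a'cd + ac' + abd'

5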